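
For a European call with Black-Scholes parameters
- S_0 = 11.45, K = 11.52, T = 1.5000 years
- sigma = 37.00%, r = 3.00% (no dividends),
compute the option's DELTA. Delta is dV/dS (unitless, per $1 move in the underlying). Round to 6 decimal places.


Answer: Delta = 0.622644

Derivation:
d1 = 0.3124314782; d2 = -0.1407241242
phi(d1) = 0.3799387409; exp(-qT) = 1.0000000000; exp(-rT) = 0.9559974818
N(d1) = 0.6226436847
Delta = exp(-qT) * N(d1) = 1.0000000000 * 0.6226436847 = 0.622644


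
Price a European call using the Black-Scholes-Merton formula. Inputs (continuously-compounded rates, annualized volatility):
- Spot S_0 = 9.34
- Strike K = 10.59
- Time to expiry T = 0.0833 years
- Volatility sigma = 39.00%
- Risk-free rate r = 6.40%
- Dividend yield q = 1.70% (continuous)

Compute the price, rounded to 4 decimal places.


d1 = (ln(S/K) + (r - q + 0.5*sigma^2) * T) / (sigma * sqrt(T)) = -1.02481378
d2 = d1 - sigma * sqrt(T) = -1.13737457
exp(-rT) = 0.99468299; exp(-qT) = 0.99858490
C = S_0 * exp(-qT) * N(d1) - K * exp(-rT) * N(d2)
N(d1) = 0.15272553; N(d2) = 0.12769087
C = 9.3400 * 0.99858490 * 0.15272553 - 10.5900 * 0.99468299 * 0.12769087 = 0.0794

Answer: Price = 0.0794


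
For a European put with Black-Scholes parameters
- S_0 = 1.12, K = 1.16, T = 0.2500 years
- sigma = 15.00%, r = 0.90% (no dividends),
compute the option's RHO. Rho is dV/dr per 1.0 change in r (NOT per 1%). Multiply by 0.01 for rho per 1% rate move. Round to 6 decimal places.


Answer: Rho = -0.197551

Derivation:
d1 = -0.4003842642; d2 = -0.4753842642
phi(d1) = 0.3682135123; exp(-qT) = 1.0000000000; exp(-rT) = 0.9977525294
N(-d2) = 0.6827434458
Rho = -K*T*exp(-rT)*N(-d2) = -1.1600 * 0.2500 * 0.9977525294 * 0.6827434458 = -0.197551


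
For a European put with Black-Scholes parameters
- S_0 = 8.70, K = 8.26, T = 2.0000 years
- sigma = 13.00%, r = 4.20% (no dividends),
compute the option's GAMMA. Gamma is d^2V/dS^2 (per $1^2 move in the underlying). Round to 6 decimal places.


d1 = 0.8311139366; d2 = 0.6472661735
phi(d1) = 0.2824330575; exp(-qT) = 1.0000000000; exp(-rT) = 0.9194312561
Gamma = exp(-qT) * phi(d1) / (S * sigma * sqrt(T)) = 1.0000000000 * 0.2824330575 / (8.7000 * 0.1300 * 1.4142135624) = 0.176579

Answer: Gamma = 0.176579


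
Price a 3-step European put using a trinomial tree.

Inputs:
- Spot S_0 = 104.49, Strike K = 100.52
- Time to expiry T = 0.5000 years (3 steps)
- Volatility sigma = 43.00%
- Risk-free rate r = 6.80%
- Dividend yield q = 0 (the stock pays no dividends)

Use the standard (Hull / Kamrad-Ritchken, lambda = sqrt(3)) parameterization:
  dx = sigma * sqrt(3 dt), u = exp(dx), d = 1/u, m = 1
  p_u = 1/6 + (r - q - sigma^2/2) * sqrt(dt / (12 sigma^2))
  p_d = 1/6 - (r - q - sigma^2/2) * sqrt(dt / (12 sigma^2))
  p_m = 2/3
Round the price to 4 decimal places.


dt = T/N = 0.166667; dx = sigma*sqrt(3*dt) = 0.304056
u = exp(dx) = 1.355345; d = 1/u = 0.737820
p_u = 0.159966, p_m = 0.666667, p_d = 0.173368
Discount per step: exp(-r*dt) = 0.988731
Stock lattice S(k, j) with j the centered position index:
  k=0: S(0,+0) = 104.4900
  k=1: S(1,-1) = 77.0948; S(1,+0) = 104.4900; S(1,+1) = 141.6200
  k=2: S(2,-2) = 56.8820; S(2,-1) = 77.0948; S(2,+0) = 104.4900; S(2,+1) = 141.6200; S(2,+2) = 191.9439
  k=3: S(3,-3) = 41.9687; S(3,-2) = 56.8820; S(3,-1) = 77.0948; S(3,+0) = 104.4900; S(3,+1) = 141.6200; S(3,+2) = 191.9439; S(3,+3) = 260.1502
Terminal payoffs V(N, j) = max(K - S_T, 0):
  V(3,-3) = 58.551320; V(3,-2) = 43.637966; V(3,-1) = 23.425229; V(3,+0) = 0.000000; V(3,+1) = 0.000000; V(3,+2) = 0.000000; V(3,+3) = 0.000000
Backward induction: V(k, j) = exp(-r*dt) * [p_u * V(k+1, j+1) + p_m * V(k+1, j) + p_d * V(k+1, j-1)]
  V(2,-2) = exp(-r*dt) * [p_u*23.425229 + p_m*43.637966 + p_d*58.551320] = 42.505647
  V(2,-1) = exp(-r*dt) * [p_u*0.000000 + p_m*23.425229 + p_d*43.637966] = 22.920986
  V(2,+0) = exp(-r*dt) * [p_u*0.000000 + p_m*0.000000 + p_d*23.425229] = 4.015412
  V(2,+1) = exp(-r*dt) * [p_u*0.000000 + p_m*0.000000 + p_d*0.000000] = 0.000000
  V(2,+2) = exp(-r*dt) * [p_u*0.000000 + p_m*0.000000 + p_d*0.000000] = 0.000000
  V(1,-1) = exp(-r*dt) * [p_u*4.015412 + p_m*22.920986 + p_d*42.505647] = 23.029606
  V(1,+0) = exp(-r*dt) * [p_u*0.000000 + p_m*4.015412 + p_d*22.920986] = 6.575752
  V(1,+1) = exp(-r*dt) * [p_u*0.000000 + p_m*0.000000 + p_d*4.015412] = 0.688298
  V(0,+0) = exp(-r*dt) * [p_u*0.688298 + p_m*6.575752 + p_d*23.029606] = 8.390891

Answer: Price = V(0,0) = 8.3909


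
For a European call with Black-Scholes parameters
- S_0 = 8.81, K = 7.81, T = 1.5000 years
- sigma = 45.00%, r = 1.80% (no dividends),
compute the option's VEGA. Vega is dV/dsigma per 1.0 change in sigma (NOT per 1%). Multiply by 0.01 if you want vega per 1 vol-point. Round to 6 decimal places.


d1 = 0.5431652349; d2 = -0.0079699572
phi(d1) = 0.3442274083; exp(-qT) = 1.0000000000; exp(-rT) = 0.9733612415
Vega = S * exp(-qT) * phi(d1) * sqrt(T) = 8.8100 * 1.0000000000 * 0.3442274083 * 1.2247448714 = 3.714215

Answer: Vega = 3.714215


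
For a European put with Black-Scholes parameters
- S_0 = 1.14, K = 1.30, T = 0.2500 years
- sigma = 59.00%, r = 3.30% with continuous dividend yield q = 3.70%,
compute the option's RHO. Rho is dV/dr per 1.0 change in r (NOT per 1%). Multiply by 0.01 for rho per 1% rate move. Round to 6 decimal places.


d1 = -0.3010966172; d2 = -0.5960966172
phi(d1) = 0.3812621359; exp(-qT) = 0.9907926496; exp(-rT) = 0.9917839379
N(-d2) = 0.7244446580
Rho = -K*T*exp(-rT)*N(-d2) = -1.3000 * 0.2500 * 0.9917839379 * 0.7244446580 = -0.233510

Answer: Rho = -0.233510


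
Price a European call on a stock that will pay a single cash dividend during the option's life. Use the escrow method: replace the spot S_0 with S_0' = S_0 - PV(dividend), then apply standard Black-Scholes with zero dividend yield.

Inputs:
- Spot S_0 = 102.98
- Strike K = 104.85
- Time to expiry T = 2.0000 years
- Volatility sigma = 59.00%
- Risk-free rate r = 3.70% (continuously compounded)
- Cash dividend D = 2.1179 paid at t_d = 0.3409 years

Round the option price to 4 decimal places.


Answer: Price = 33.8509

Derivation:
PV(D) = D * exp(-r * t_d) = 2.1179 * 0.98746591 = 2.09135406
S_0' = S_0 - PV(D) = 102.9800 - 2.09135406 = 100.88864594
d1 = (ln(S_0'/K) + (r + sigma^2/2)*T) / (sigma*sqrt(T)) = 0.45972324
d2 = d1 - sigma*sqrt(T) = -0.37466276
exp(-rT) = 0.92867169
N(d1) = 0.67714256; N(d2) = 0.35395564
C = S_0' * N(d1) - K * exp(-rT) * N(d2) = 100.88864594 * 0.67714256 - 104.8500 * 0.92867169 * 0.35395564 = 33.8509


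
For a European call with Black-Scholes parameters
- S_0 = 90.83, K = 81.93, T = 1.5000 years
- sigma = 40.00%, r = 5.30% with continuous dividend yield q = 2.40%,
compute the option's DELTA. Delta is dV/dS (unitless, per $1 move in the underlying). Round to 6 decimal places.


Answer: Delta = 0.681869

Derivation:
d1 = 0.5442447843; d2 = 0.0543468358
phi(d1) = 0.3440254211; exp(-qT) = 0.9646402935; exp(-rT) = 0.9235780200
N(d1) = 0.7068634812
Delta = exp(-qT) * N(d1) = 0.9646402935 * 0.7068634812 = 0.681869


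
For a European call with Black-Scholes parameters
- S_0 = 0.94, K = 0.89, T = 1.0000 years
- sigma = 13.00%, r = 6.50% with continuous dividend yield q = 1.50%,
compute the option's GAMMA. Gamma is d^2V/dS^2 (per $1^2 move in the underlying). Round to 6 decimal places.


Answer: Gamma = 2.202628

Derivation:
d1 = 0.8700647118; d2 = 0.7400647118
phi(d1) = 0.2732290473; exp(-qT) = 0.9851119396; exp(-rT) = 0.9370674634
Gamma = exp(-qT) * phi(d1) / (S * sigma * sqrt(T)) = 0.9851119396 * 0.2732290473 / (0.9400 * 0.1300 * 1.0000000000) = 2.202628


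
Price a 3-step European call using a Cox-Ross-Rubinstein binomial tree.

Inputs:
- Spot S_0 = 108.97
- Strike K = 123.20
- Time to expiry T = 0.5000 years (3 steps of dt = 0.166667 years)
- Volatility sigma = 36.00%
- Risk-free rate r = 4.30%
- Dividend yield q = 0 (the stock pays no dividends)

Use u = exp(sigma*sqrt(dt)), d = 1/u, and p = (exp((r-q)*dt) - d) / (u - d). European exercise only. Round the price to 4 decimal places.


Answer: Price = V(0,0) = 6.3211

Derivation:
dt = T/N = 0.166667
u = exp(sigma*sqrt(dt)) = 1.158319; d = 1/u = 0.863320
p = (exp((r-q)*dt) - d) / (u - d) = 0.487705
Discount per step: exp(-r*dt) = 0.992859
Stock lattice S(k, i) with i counting down-moves:
  k=0: S(0,0) = 108.9700
  k=1: S(1,0) = 126.2220; S(1,1) = 94.0760
  k=2: S(2,0) = 146.2052; S(2,1) = 108.9700; S(2,2) = 81.2178
  k=3: S(3,0) = 169.3522; S(3,1) = 126.2220; S(3,2) = 94.0760; S(3,3) = 70.1169
Terminal payoffs V(N, i) = max(S_T - K, 0):
  V(3,0) = 46.152234; V(3,1) = 3.021967; V(3,2) = 0.000000; V(3,3) = 0.000000
Backward induction: V(k, i) = exp(-r*dt) * [p * V(k+1, i) + (1-p) * V(k+1, i+1)].
  V(2,0) = exp(-r*dt) * [p*46.152234 + (1-p)*3.021967] = 23.885016
  V(2,1) = exp(-r*dt) * [p*3.021967 + (1-p)*0.000000] = 1.463303
  V(2,2) = exp(-r*dt) * [p*0.000000 + (1-p)*0.000000] = 0.000000
  V(1,0) = exp(-r*dt) * [p*23.885016 + (1-p)*1.463303] = 12.309943
  V(1,1) = exp(-r*dt) * [p*1.463303 + (1-p)*0.000000] = 0.708564
  V(0,0) = exp(-r*dt) * [p*12.309943 + (1-p)*0.708564] = 6.321149


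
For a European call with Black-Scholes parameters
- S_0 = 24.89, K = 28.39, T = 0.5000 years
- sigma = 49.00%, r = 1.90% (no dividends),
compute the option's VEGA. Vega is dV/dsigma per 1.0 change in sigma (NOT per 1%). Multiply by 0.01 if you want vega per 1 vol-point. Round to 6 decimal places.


Answer: Vega = 6.909659

Derivation:
d1 = -0.1790736497; d2 = -0.5255559725
phi(d1) = 0.3925967720; exp(-qT) = 1.0000000000; exp(-rT) = 0.9905449824
Vega = S * exp(-qT) * phi(d1) * sqrt(T) = 24.8900 * 1.0000000000 * 0.3925967720 * 0.7071067812 = 6.909659


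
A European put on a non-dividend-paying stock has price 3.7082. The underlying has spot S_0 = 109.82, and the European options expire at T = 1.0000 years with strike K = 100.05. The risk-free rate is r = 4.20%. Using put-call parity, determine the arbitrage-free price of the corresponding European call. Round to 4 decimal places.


Answer: Call price = 17.5933

Derivation:
Put-call parity: C - P = S_0 * exp(-qT) - K * exp(-rT).
S_0 * exp(-qT) = 109.8200 * 1.00000000 = 109.82000000
K * exp(-rT) = 100.0500 * 0.95886978 = 95.93492155
C = P + S*exp(-qT) - K*exp(-rT)
C = 3.7082 + 109.82000000 - 95.93492155 = 17.5933


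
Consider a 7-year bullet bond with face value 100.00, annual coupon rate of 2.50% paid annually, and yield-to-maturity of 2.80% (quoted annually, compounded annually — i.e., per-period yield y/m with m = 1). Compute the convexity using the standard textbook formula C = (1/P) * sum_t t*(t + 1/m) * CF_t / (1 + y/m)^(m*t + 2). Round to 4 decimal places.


Coupon per period c = face * coupon_rate / m = 2.500000
Periods per year m = 1; per-period yield y/m = 0.028000
Number of cashflows N = 7
Cashflows (t years, CF_t, discount factor 1/(1+y/m)^(m*t), PV):
  t = 1.0000: CF_t = 2.500000, DF = 0.972763, PV = 2.431907
  t = 2.0000: CF_t = 2.500000, DF = 0.946267, PV = 2.365668
  t = 3.0000: CF_t = 2.500000, DF = 0.920493, PV = 2.301233
  t = 4.0000: CF_t = 2.500000, DF = 0.895422, PV = 2.238554
  t = 5.0000: CF_t = 2.500000, DF = 0.871033, PV = 2.177582
  t = 6.0000: CF_t = 2.500000, DF = 0.847308, PV = 2.118270
  t = 7.0000: CF_t = 102.500000, DF = 0.824230, PV = 84.483532
Price P = sum_t PV_t = 98.116746
Convexity numerator sum_t t*(t + 1/m) * CF_t / (1+y/m)^(m*t + 2):
  t = 1.0000: term = 4.602467
  t = 2.0000: term = 13.431323
  t = 3.0000: term = 26.130979
  t = 4.0000: term = 42.365401
  t = 5.0000: term = 61.817219
  t = 6.0000: term = 84.186874
  t = 7.0000: term = 4476.863578
Convexity = (1/P) * sum = 4709.397840 / 98.116746 = 47.997901

Answer: Convexity = 47.9979


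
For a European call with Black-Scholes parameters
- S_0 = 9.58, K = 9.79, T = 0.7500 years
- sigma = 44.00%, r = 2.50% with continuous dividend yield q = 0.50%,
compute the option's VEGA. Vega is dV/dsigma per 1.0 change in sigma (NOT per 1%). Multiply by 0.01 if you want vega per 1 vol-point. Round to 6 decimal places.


Answer: Vega = 3.248477

Derivation:
d1 = 0.1729849934; d2 = -0.2080661843
phi(d1) = 0.3930177758; exp(-qT) = 0.9962570225; exp(-rT) = 0.9814246877
Vega = S * exp(-qT) * phi(d1) * sqrt(T) = 9.5800 * 0.9962570225 * 0.3930177758 * 0.8660254038 = 3.248477


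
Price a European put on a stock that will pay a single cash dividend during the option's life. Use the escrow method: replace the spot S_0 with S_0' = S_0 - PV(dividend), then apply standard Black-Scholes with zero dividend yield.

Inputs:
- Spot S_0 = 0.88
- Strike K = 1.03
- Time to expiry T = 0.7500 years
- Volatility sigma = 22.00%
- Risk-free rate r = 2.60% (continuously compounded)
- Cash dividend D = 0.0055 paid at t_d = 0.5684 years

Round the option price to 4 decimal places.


Answer: Price = 0.1587

Derivation:
PV(D) = D * exp(-r * t_d) = 0.0055 * 0.98533026 = 0.00541932
S_0' = S_0 - PV(D) = 0.8800 - 0.00541932 = 0.87458068
d1 = (ln(S_0'/K) + (r + sigma^2/2)*T) / (sigma*sqrt(T)) = -0.66090612
d2 = d1 - sigma*sqrt(T) = -0.85143171
exp(-rT) = 0.98068890
N(-d1) = 0.74566374; N(-d2) = 0.80273521
P = K * exp(-rT) * N(-d2) - S_0' * N(-d1) = 1.0300 * 0.98068890 * 0.80273521 - 0.87458068 * 0.74566374 = 0.1587


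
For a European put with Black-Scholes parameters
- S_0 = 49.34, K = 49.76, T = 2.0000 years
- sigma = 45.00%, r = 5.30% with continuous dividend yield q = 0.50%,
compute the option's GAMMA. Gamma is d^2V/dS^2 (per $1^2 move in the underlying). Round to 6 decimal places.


d1 = 0.4557282191; d2 = -0.1806678840
phi(d1) = 0.3595929297; exp(-qT) = 0.9900498337; exp(-rT) = 0.8994246481
Gamma = exp(-qT) * phi(d1) / (S * sigma * sqrt(T)) = 0.9900498337 * 0.3595929297 / (49.3400 * 0.4500 * 1.4142135624) = 0.011338

Answer: Gamma = 0.011338


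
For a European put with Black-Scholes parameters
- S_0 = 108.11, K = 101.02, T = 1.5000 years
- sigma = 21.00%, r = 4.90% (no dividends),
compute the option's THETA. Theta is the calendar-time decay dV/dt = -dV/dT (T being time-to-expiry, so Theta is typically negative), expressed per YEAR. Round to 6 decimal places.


Answer: Theta = -1.388598

Derivation:
d1 = 0.6781031720; d2 = 0.4209067490
phi(d1) = 0.3170009561; exp(-qT) = 1.0000000000; exp(-rT) = 0.9291361458
Theta = -S*exp(-qT)*phi(d1)*sigma/(2*sqrt(T)) + r*K*exp(-rT)*N(-d2) - q*S*exp(-qT)*N(-d1)
N(-d1) = 0.2488531398; N(-d2) = 0.3369115884; sqrt(T) = 1.2247448714
Term 1 = -108.1100 * 1.0000000000 * 0.3170009561 * 0.2100 / (2 * 1.2247448714) = -2.9381239205
Term 2 = 0.0490 * 101.0200 * 0.9291361458 * 0.3369115884 = 1.5495255761
Term 3 = 0 (no dividend yield, q = 0)
Theta = -2.9381239205 + (1.5495255761) + (0.0000000000) = -1.388598


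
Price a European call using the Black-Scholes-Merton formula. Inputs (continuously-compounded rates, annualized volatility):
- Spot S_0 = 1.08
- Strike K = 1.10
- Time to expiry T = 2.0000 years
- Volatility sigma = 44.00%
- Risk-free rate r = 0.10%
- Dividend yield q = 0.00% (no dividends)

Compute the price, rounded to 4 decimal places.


d1 = (ln(S/K) + (r - q + 0.5*sigma^2) * T) / (sigma * sqrt(T)) = 0.28485292
d2 = d1 - sigma * sqrt(T) = -0.33740104
exp(-rT) = 0.99800200; exp(-qT) = 1.00000000
C = S_0 * exp(-qT) * N(d1) - K * exp(-rT) * N(d2)
N(d1) = 0.61212159; N(d2) = 0.36790730
C = 1.0800 * 1.00000000 * 0.61212159 - 1.1000 * 0.99800200 * 0.36790730 = 0.2572

Answer: Price = 0.2572


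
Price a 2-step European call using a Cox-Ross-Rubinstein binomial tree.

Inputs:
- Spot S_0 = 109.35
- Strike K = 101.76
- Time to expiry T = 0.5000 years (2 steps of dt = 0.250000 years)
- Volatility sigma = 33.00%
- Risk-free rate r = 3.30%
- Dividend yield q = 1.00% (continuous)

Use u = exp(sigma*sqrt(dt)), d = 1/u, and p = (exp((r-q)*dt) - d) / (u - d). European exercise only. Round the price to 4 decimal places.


Answer: Price = V(0,0) = 14.9554

Derivation:
dt = T/N = 0.250000
u = exp(sigma*sqrt(dt)) = 1.179393; d = 1/u = 0.847894
p = (exp((r-q)*dt) - d) / (u - d) = 0.476239
Discount per step: exp(-r*dt) = 0.991784
Stock lattice S(k, i) with i counting down-moves:
  k=0: S(0,0) = 109.3500
  k=1: S(1,0) = 128.9666; S(1,1) = 92.7172
  k=2: S(2,0) = 152.1024; S(2,1) = 109.3500; S(2,2) = 78.6143
Terminal payoffs V(N, i) = max(S_T - K, 0):
  V(2,0) = 50.342365; V(2,1) = 7.590000; V(2,2) = 0.000000
Backward induction: V(k, i) = exp(-r*dt) * [p * V(k+1, i) + (1-p) * V(k+1, i+1)].
  V(1,0) = exp(-r*dt) * [p*50.342365 + (1-p)*7.590000] = 27.720690
  V(1,1) = exp(-r*dt) * [p*7.590000 + (1-p)*0.000000] = 3.584954
  V(0,0) = exp(-r*dt) * [p*27.720690 + (1-p)*3.584954] = 14.955433


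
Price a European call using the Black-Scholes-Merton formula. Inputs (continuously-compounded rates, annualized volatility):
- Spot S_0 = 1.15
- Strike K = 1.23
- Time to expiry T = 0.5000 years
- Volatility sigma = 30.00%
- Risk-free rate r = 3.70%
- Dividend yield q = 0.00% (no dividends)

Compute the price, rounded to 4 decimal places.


Answer: Price = 0.0734

Derivation:
d1 = (ln(S/K) + (r - q + 0.5*sigma^2) * T) / (sigma * sqrt(T)) = -0.12375418
d2 = d1 - sigma * sqrt(T) = -0.33588622
exp(-rT) = 0.98167007; exp(-qT) = 1.00000000
C = S_0 * exp(-qT) * N(d1) - K * exp(-rT) * N(d2)
N(d1) = 0.45075495; N(d2) = 0.36847833
C = 1.1500 * 1.00000000 * 0.45075495 - 1.2300 * 0.98167007 * 0.36847833 = 0.0734


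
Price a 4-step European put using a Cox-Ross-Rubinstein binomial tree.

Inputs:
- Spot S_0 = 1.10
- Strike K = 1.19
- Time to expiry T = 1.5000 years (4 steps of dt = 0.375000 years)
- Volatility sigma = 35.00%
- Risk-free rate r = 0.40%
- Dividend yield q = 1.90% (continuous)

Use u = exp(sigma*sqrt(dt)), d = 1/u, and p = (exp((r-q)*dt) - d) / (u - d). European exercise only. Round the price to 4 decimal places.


Answer: Price = V(0,0) = 0.2547

Derivation:
dt = T/N = 0.375000
u = exp(sigma*sqrt(dt)) = 1.239032; d = 1/u = 0.807082
p = (exp((r-q)*dt) - d) / (u - d) = 0.433636
Discount per step: exp(-r*dt) = 0.998501
Stock lattice S(k, i) with i counting down-moves:
  k=0: S(0,0) = 1.1000
  k=1: S(1,0) = 1.3629; S(1,1) = 0.8878
  k=2: S(2,0) = 1.6887; S(2,1) = 1.1000; S(2,2) = 0.7165
  k=3: S(3,0) = 2.0924; S(3,1) = 1.3629; S(3,2) = 0.8878; S(3,3) = 0.5783
  k=4: S(4,0) = 2.5925; S(4,1) = 1.6887; S(4,2) = 1.1000; S(4,3) = 0.7165; S(4,4) = 0.4667
Terminal payoffs V(N, i) = max(K - S_T, 0):
  V(4,0) = 0.000000; V(4,1) = 0.000000; V(4,2) = 0.090000; V(4,3) = 0.473481; V(4,4) = 0.723273
Backward induction: V(k, i) = exp(-r*dt) * [p * V(k+1, i) + (1-p) * V(k+1, i+1)].
  V(3,0) = exp(-r*dt) * [p*0.000000 + (1-p)*0.000000] = 0.000000
  V(3,1) = exp(-r*dt) * [p*0.000000 + (1-p)*0.090000] = 0.050896
  V(3,2) = exp(-r*dt) * [p*0.090000 + (1-p)*0.473481] = 0.306729
  V(3,3) = exp(-r*dt) * [p*0.473481 + (1-p)*0.723273] = 0.614033
  V(2,0) = exp(-r*dt) * [p*0.000000 + (1-p)*0.050896] = 0.028783
  V(2,1) = exp(-r*dt) * [p*0.050896 + (1-p)*0.306729] = 0.195498
  V(2,2) = exp(-r*dt) * [p*0.306729 + (1-p)*0.614033] = 0.480054
  V(1,0) = exp(-r*dt) * [p*0.028783 + (1-p)*0.195498] = 0.123019
  V(1,1) = exp(-r*dt) * [p*0.195498 + (1-p)*0.480054] = 0.356126
  V(0,0) = exp(-r*dt) * [p*0.123019 + (1-p)*0.356126] = 0.254660


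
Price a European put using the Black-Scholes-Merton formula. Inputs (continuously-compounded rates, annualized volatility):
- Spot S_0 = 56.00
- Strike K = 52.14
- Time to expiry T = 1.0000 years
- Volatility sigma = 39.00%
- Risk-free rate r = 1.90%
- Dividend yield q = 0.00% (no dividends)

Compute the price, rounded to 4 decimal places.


Answer: Price = 6.0818

Derivation:
d1 = (ln(S/K) + (r - q + 0.5*sigma^2) * T) / (sigma * sqrt(T)) = 0.42684431
d2 = d1 - sigma * sqrt(T) = 0.03684431
exp(-rT) = 0.98117936; exp(-qT) = 1.00000000
P = K * exp(-rT) * N(-d2) - S_0 * exp(-qT) * N(-d1)
N(-d1) = 0.33474636; N(-d2) = 0.48530457
P = 52.1400 * 0.98117936 * 0.48530457 - 56.0000 * 1.00000000 * 0.33474636 = 6.0818


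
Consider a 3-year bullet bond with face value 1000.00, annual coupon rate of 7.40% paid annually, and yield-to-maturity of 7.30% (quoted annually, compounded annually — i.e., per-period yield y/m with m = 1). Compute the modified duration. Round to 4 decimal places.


Coupon per period c = face * coupon_rate / m = 74.000000
Periods per year m = 1; per-period yield y/m = 0.073000
Number of cashflows N = 3
Cashflows (t years, CF_t, discount factor 1/(1+y/m)^(m*t), PV):
  t = 1.0000: CF_t = 74.000000, DF = 0.931966, PV = 68.965517
  t = 2.0000: CF_t = 74.000000, DF = 0.868561, PV = 64.273548
  t = 3.0000: CF_t = 1074.000000, DF = 0.809470, PV = 869.370933
Price P = sum_t PV_t = 1002.609998
First compute Macaulay numerator sum_t t * PV_t:
  t * PV_t at t = 1.0000: 68.965517
  t * PV_t at t = 2.0000: 128.547096
  t * PV_t at t = 3.0000: 2608.112798
Macaulay duration D = 2805.625411 / 1002.609998 = 2.798322
Modified duration = D / (1 + y/m) = 2.798322 / (1 + 0.073000) = 2.607942

Answer: Modified duration = 2.6079


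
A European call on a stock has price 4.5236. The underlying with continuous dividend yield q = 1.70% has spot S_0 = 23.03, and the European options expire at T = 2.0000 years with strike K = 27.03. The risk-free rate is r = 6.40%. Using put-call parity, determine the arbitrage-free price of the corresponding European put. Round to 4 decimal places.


Answer: Put price = 6.0459

Derivation:
Put-call parity: C - P = S_0 * exp(-qT) - K * exp(-rT).
S_0 * exp(-qT) = 23.0300 * 0.96657150 = 22.26014175
K * exp(-rT) = 27.0300 * 0.87985338 = 23.78243684
P = C - S*exp(-qT) + K*exp(-rT)
P = 4.5236 - 22.26014175 + 23.78243684 = 6.0459


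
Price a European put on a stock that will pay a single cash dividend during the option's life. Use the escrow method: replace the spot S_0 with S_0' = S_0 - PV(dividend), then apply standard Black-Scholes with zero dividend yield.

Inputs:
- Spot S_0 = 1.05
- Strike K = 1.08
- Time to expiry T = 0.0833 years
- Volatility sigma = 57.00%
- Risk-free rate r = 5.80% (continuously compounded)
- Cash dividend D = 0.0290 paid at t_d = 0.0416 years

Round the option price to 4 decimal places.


Answer: Price = 0.0989

Derivation:
PV(D) = D * exp(-r * t_d) = 0.0290 * 0.99759011 = 0.02893011
S_0' = S_0 - PV(D) = 1.0500 - 0.02893011 = 1.02106989
d1 = (ln(S_0'/K) + (r + sigma^2/2)*T) / (sigma*sqrt(T)) = -0.22944581
d2 = d1 - sigma*sqrt(T) = -0.39395773
exp(-rT) = 0.99518025
N(-d1) = 0.59073878; N(-d2) = 0.65319388
P = K * exp(-rT) * N(-d2) - S_0' * N(-d1) = 1.0800 * 0.99518025 * 0.65319388 - 1.02106989 * 0.59073878 = 0.0989


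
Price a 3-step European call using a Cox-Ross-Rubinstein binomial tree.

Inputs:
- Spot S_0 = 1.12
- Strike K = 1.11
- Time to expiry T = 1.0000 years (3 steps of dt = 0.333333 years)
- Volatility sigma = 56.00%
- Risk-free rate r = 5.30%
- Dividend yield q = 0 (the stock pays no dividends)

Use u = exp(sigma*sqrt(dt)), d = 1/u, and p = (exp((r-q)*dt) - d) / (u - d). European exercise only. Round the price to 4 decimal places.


Answer: Price = V(0,0) = 0.2937

Derivation:
dt = T/N = 0.333333
u = exp(sigma*sqrt(dt)) = 1.381702; d = 1/u = 0.723745
p = (exp((r-q)*dt) - d) / (u - d) = 0.446957
Discount per step: exp(-r*dt) = 0.982488
Stock lattice S(k, i) with i counting down-moves:
  k=0: S(0,0) = 1.1200
  k=1: S(1,0) = 1.5475; S(1,1) = 0.8106
  k=2: S(2,0) = 2.1382; S(2,1) = 1.1200; S(2,2) = 0.5867
  k=3: S(3,0) = 2.9543; S(3,1) = 1.5475; S(3,2) = 0.8106; S(3,3) = 0.4246
Terminal payoffs V(N, i) = max(S_T - K, 0):
  V(3,0) = 1.844346; V(3,1) = 0.437506; V(3,2) = 0.000000; V(3,3) = 0.000000
Backward induction: V(k, i) = exp(-r*dt) * [p * V(k+1, i) + (1-p) * V(k+1, i+1)].
  V(2,0) = exp(-r*dt) * [p*1.844346 + (1-p)*0.437506] = 1.047631
  V(2,1) = exp(-r*dt) * [p*0.437506 + (1-p)*0.000000] = 0.192122
  V(2,2) = exp(-r*dt) * [p*0.000000 + (1-p)*0.000000] = 0.000000
  V(1,0) = exp(-r*dt) * [p*1.047631 + (1-p)*0.192122] = 0.564438
  V(1,1) = exp(-r*dt) * [p*0.192122 + (1-p)*0.000000] = 0.084367
  V(0,0) = exp(-r*dt) * [p*0.564438 + (1-p)*0.084367] = 0.293703


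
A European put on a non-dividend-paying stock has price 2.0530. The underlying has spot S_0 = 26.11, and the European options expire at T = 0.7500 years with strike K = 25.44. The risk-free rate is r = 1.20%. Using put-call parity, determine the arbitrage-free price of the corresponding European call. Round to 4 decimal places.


Answer: Call price = 2.9509

Derivation:
Put-call parity: C - P = S_0 * exp(-qT) - K * exp(-rT).
S_0 * exp(-qT) = 26.1100 * 1.00000000 = 26.11000000
K * exp(-rT) = 25.4400 * 0.99104038 = 25.21206724
C = P + S*exp(-qT) - K*exp(-rT)
C = 2.0530 + 26.11000000 - 25.21206724 = 2.9509


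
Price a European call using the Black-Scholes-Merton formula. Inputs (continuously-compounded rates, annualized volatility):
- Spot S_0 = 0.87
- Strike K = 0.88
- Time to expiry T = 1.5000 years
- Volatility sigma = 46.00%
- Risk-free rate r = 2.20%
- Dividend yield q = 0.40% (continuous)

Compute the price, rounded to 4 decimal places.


d1 = (ln(S/K) + (r - q + 0.5*sigma^2) * T) / (sigma * sqrt(T)) = 0.30933027
d2 = d1 - sigma * sqrt(T) = -0.25405237
exp(-rT) = 0.96753856; exp(-qT) = 0.99401796
C = S_0 * exp(-qT) * N(d1) - K * exp(-rT) * N(d2)
N(d1) = 0.62146485; N(d2) = 0.39972755
C = 0.8700 * 0.99401796 * 0.62146485 - 0.8800 * 0.96753856 * 0.39972755 = 0.1971

Answer: Price = 0.1971


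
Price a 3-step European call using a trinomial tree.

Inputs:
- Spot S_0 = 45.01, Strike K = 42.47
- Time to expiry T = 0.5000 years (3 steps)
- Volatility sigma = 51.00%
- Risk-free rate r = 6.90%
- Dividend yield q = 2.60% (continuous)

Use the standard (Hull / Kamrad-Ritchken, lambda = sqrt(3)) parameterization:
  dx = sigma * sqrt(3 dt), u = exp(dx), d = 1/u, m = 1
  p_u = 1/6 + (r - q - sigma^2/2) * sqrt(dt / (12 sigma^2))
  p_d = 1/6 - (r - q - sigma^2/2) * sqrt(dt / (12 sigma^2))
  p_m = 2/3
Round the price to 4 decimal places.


Answer: Price = V(0,0) = 7.7758

Derivation:
dt = T/N = 0.166667; dx = sigma*sqrt(3*dt) = 0.360624
u = exp(dx) = 1.434225; d = 1/u = 0.697241
p_u = 0.146551, p_m = 0.666667, p_d = 0.186782
Discount per step: exp(-r*dt) = 0.988566
Stock lattice S(k, j) with j the centered position index:
  k=0: S(0,+0) = 45.0100
  k=1: S(1,-1) = 31.3828; S(1,+0) = 45.0100; S(1,+1) = 64.5545
  k=2: S(2,-2) = 21.8814; S(2,-1) = 31.3828; S(2,+0) = 45.0100; S(2,+1) = 64.5545; S(2,+2) = 92.5856
  k=3: S(3,-3) = 15.2566; S(3,-2) = 21.8814; S(3,-1) = 31.3828; S(3,+0) = 45.0100; S(3,+1) = 64.5545; S(3,+2) = 92.5856; S(3,+3) = 132.7886
Terminal payoffs V(N, j) = max(S_T - K, 0):
  V(3,-3) = 0.000000; V(3,-2) = 0.000000; V(3,-1) = 0.000000; V(3,+0) = 2.540000; V(3,+1) = 22.084456; V(3,+2) = 50.115598; V(3,+3) = 90.318557
Backward induction: V(k, j) = exp(-r*dt) * [p_u * V(k+1, j+1) + p_m * V(k+1, j) + p_d * V(k+1, j-1)]
  V(2,-2) = exp(-r*dt) * [p_u*0.000000 + p_m*0.000000 + p_d*0.000000] = 0.000000
  V(2,-1) = exp(-r*dt) * [p_u*2.540000 + p_m*0.000000 + p_d*0.000000] = 0.367984
  V(2,+0) = exp(-r*dt) * [p_u*22.084456 + p_m*2.540000 + p_d*0.000000] = 4.873466
  V(2,+1) = exp(-r*dt) * [p_u*50.115598 + p_m*22.084456 + p_d*2.540000] = 22.284146
  V(2,+2) = exp(-r*dt) * [p_u*90.318557 + p_m*50.115598 + p_d*22.084456] = 50.191137
  V(1,-1) = exp(-r*dt) * [p_u*4.873466 + p_m*0.367984 + p_d*0.000000] = 0.948563
  V(1,+0) = exp(-r*dt) * [p_u*22.284146 + p_m*4.873466 + p_d*0.367984] = 6.508200
  V(1,+1) = exp(-r*dt) * [p_u*50.191137 + p_m*22.284146 + p_d*4.873466] = 22.857561
  V(0,+0) = exp(-r*dt) * [p_u*22.857561 + p_m*6.508200 + p_d*0.948563] = 7.775837


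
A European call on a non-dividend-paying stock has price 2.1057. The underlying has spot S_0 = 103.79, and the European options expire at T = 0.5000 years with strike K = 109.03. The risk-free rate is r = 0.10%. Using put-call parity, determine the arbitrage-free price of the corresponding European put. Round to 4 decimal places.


Put-call parity: C - P = S_0 * exp(-qT) - K * exp(-rT).
S_0 * exp(-qT) = 103.7900 * 1.00000000 = 103.79000000
K * exp(-rT) = 109.0300 * 0.99950012 = 108.97549863
P = C - S*exp(-qT) + K*exp(-rT)
P = 2.1057 - 103.79000000 + 108.97549863 = 7.2912

Answer: Put price = 7.2912


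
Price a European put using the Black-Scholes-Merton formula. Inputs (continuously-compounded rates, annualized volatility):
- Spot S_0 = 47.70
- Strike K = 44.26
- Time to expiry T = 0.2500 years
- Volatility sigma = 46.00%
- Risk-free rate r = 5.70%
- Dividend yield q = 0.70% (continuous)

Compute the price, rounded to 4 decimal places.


Answer: Price = 2.4819

Derivation:
d1 = (ln(S/K) + (r - q + 0.5*sigma^2) * T) / (sigma * sqrt(T)) = 0.49478288
d2 = d1 - sigma * sqrt(T) = 0.26478288
exp(-rT) = 0.98585105; exp(-qT) = 0.99825153
P = K * exp(-rT) * N(-d2) - S_0 * exp(-qT) * N(-d1)
N(-d1) = 0.31037669; N(-d2) = 0.39558836
P = 44.2600 * 0.98585105 * 0.39558836 - 47.7000 * 0.99825153 * 0.31037669 = 2.4819


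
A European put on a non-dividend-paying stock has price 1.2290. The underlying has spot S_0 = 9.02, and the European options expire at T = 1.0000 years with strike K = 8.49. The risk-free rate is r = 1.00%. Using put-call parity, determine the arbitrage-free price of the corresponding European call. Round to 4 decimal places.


Answer: Call price = 1.8435

Derivation:
Put-call parity: C - P = S_0 * exp(-qT) - K * exp(-rT).
S_0 * exp(-qT) = 9.0200 * 1.00000000 = 9.02000000
K * exp(-rT) = 8.4900 * 0.99004983 = 8.40552309
C = P + S*exp(-qT) - K*exp(-rT)
C = 1.2290 + 9.02000000 - 8.40552309 = 1.8435


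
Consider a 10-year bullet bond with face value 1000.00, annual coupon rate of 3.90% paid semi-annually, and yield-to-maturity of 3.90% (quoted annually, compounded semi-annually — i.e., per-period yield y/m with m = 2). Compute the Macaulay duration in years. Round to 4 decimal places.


Coupon per period c = face * coupon_rate / m = 19.500000
Periods per year m = 2; per-period yield y/m = 0.019500
Number of cashflows N = 20
Cashflows (t years, CF_t, discount factor 1/(1+y/m)^(m*t), PV):
  t = 0.5000: CF_t = 19.500000, DF = 0.980873, PV = 19.127023
  t = 1.0000: CF_t = 19.500000, DF = 0.962112, PV = 18.761180
  t = 1.5000: CF_t = 19.500000, DF = 0.943709, PV = 18.402335
  t = 2.0000: CF_t = 19.500000, DF = 0.925659, PV = 18.050353
  t = 2.5000: CF_t = 19.500000, DF = 0.907954, PV = 17.705103
  t = 3.0000: CF_t = 19.500000, DF = 0.890588, PV = 17.366457
  t = 3.5000: CF_t = 19.500000, DF = 0.873553, PV = 17.034289
  t = 4.0000: CF_t = 19.500000, DF = 0.856845, PV = 16.708473
  t = 4.5000: CF_t = 19.500000, DF = 0.840456, PV = 16.388890
  t = 5.0000: CF_t = 19.500000, DF = 0.824380, PV = 16.075419
  t = 5.5000: CF_t = 19.500000, DF = 0.808613, PV = 15.767944
  t = 6.0000: CF_t = 19.500000, DF = 0.793146, PV = 15.466351
  t = 6.5000: CF_t = 19.500000, DF = 0.777976, PV = 15.170525
  t = 7.0000: CF_t = 19.500000, DF = 0.763095, PV = 14.880358
  t = 7.5000: CF_t = 19.500000, DF = 0.748500, PV = 14.595741
  t = 8.0000: CF_t = 19.500000, DF = 0.734183, PV = 14.316568
  t = 8.5000: CF_t = 19.500000, DF = 0.720140, PV = 14.042735
  t = 9.0000: CF_t = 19.500000, DF = 0.706366, PV = 13.774139
  t = 9.5000: CF_t = 19.500000, DF = 0.692855, PV = 13.510681
  t = 10.0000: CF_t = 1019.500000, DF = 0.679603, PV = 692.855435
Price P = sum_t PV_t = 1000.000000
Macaulay numerator sum_t t * PV_t:
  t * PV_t at t = 0.5000: 9.563512
  t * PV_t at t = 1.0000: 18.761180
  t * PV_t at t = 1.5000: 27.603502
  t * PV_t at t = 2.0000: 36.100705
  t * PV_t at t = 2.5000: 44.262758
  t * PV_t at t = 3.0000: 52.099372
  t * PV_t at t = 3.5000: 59.620010
  t * PV_t at t = 4.0000: 66.833893
  t * PV_t at t = 4.5000: 73.750005
  t * PV_t at t = 5.0000: 80.377097
  t * PV_t at t = 5.5000: 86.723694
  t * PV_t at t = 6.0000: 92.798103
  t * PV_t at t = 6.5000: 98.608415
  t * PV_t at t = 7.0000: 104.162508
  t * PV_t at t = 7.5000: 109.468060
  t * PV_t at t = 8.0000: 114.532546
  t * PV_t at t = 8.5000: 119.363247
  t * PV_t at t = 9.0000: 123.967253
  t * PV_t at t = 9.5000: 128.351469
  t * PV_t at t = 10.0000: 6928.554346
Macaulay duration D = (sum_t t * PV_t) / P = 8375.501677 / 1000.000000 = 8.375502

Answer: Macaulay duration = 8.3755 years


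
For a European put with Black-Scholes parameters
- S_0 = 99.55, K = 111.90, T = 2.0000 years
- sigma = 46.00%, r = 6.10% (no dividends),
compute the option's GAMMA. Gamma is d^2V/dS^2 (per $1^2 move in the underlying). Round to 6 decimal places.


d1 = 0.3330387090; d2 = -0.3174995297
phi(d1) = 0.3774202752; exp(-qT) = 1.0000000000; exp(-rT) = 0.8851483685
Gamma = exp(-qT) * phi(d1) / (S * sigma * sqrt(T)) = 1.0000000000 * 0.3774202752 / (99.5500 * 0.4600 * 1.4142135624) = 0.005828

Answer: Gamma = 0.005828


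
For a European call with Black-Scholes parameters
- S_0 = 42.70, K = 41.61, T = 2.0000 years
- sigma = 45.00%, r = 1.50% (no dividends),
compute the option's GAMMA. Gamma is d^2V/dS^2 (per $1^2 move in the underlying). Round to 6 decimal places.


Answer: Gamma = 0.013520

Derivation:
d1 = 0.4059710548; d2 = -0.2304250483
phi(d1) = 0.3673850561; exp(-qT) = 1.0000000000; exp(-rT) = 0.9704455335
Gamma = exp(-qT) * phi(d1) / (S * sigma * sqrt(T)) = 1.0000000000 * 0.3673850561 / (42.7000 * 0.4500 * 1.4142135624) = 0.013520


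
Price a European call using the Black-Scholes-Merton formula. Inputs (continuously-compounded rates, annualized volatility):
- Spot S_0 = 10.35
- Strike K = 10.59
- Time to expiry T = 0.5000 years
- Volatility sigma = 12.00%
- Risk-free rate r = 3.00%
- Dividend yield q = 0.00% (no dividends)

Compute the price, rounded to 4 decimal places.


d1 = (ln(S/K) + (r - q + 0.5*sigma^2) * T) / (sigma * sqrt(T)) = -0.05095458
d2 = d1 - sigma * sqrt(T) = -0.13580740
exp(-rT) = 0.98511194; exp(-qT) = 1.00000000
C = S_0 * exp(-qT) * N(d1) - K * exp(-rT) * N(d2)
N(d1) = 0.47968085; N(d2) = 0.44598677
C = 10.3500 * 1.00000000 * 0.47968085 - 10.5900 * 0.98511194 * 0.44598677 = 0.3120

Answer: Price = 0.3120


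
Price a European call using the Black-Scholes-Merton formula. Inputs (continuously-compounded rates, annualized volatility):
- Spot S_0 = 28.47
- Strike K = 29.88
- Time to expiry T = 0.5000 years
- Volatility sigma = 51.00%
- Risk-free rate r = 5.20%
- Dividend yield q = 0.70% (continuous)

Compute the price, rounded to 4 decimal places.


Answer: Price = 3.7519

Derivation:
d1 = (ln(S/K) + (r - q + 0.5*sigma^2) * T) / (sigma * sqrt(T)) = 0.10866302
d2 = d1 - sigma * sqrt(T) = -0.25196144
exp(-rT) = 0.97433509; exp(-qT) = 0.99650612
C = S_0 * exp(-qT) * N(d1) - K * exp(-rT) * N(d2)
N(d1) = 0.54326511; N(d2) = 0.40053543
C = 28.4700 * 0.99650612 * 0.54326511 - 29.8800 * 0.97433509 * 0.40053543 = 3.7519


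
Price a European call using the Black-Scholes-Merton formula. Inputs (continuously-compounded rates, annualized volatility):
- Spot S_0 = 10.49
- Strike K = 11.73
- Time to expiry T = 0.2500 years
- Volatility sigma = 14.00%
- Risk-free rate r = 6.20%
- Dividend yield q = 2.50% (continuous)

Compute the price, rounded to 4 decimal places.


d1 = (ln(S/K) + (r - q + 0.5*sigma^2) * T) / (sigma * sqrt(T)) = -1.42896058
d2 = d1 - sigma * sqrt(T) = -1.49896058
exp(-rT) = 0.98461951; exp(-qT) = 0.99376949
C = S_0 * exp(-qT) * N(d1) - K * exp(-rT) * N(d2)
N(d1) = 0.07650778; N(d2) = 0.06694193
C = 10.4900 * 0.99376949 * 0.07650778 - 11.7300 * 0.98461951 * 0.06694193 = 0.0244

Answer: Price = 0.0244


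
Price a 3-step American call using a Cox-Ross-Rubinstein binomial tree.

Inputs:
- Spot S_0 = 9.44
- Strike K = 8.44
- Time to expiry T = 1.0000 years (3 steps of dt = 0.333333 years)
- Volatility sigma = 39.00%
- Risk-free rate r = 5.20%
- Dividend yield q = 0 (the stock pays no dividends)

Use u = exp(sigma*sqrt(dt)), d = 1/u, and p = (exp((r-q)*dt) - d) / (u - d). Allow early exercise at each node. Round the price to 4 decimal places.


dt = T/N = 0.333333
u = exp(sigma*sqrt(dt)) = 1.252531; d = 1/u = 0.798383
p = (exp((r-q)*dt) - d) / (u - d) = 0.482444
Discount per step: exp(-r*dt) = 0.982816
Stock lattice S(k, i) with i counting down-moves:
  k=0: S(0,0) = 9.4400
  k=1: S(1,0) = 11.8239; S(1,1) = 7.5367
  k=2: S(2,0) = 14.8098; S(2,1) = 9.4400; S(2,2) = 6.0172
  k=3: S(3,0) = 18.5497; S(3,1) = 11.8239; S(3,2) = 7.5367; S(3,3) = 4.8040
Terminal payoffs V(N, i) = max(S_T - K, 0):
  V(3,0) = 10.109740; V(3,1) = 3.383896; V(3,2) = 0.000000; V(3,3) = 0.000000
Backward induction: V(k, i) = exp(-r*dt) * [p * V(k+1, i) + (1-p) * V(k+1, i+1)]; then take max(V_cont, immediate exercise) for American.
  V(2,0) = exp(-r*dt) * [p*10.109740 + (1-p)*3.383896] = 6.514834; exercise = 6.369801; V(2,0) = max -> 6.514834
  V(2,1) = exp(-r*dt) * [p*3.383896 + (1-p)*0.000000] = 1.604488; exercise = 1.000000; V(2,1) = max -> 1.604488
  V(2,2) = exp(-r*dt) * [p*0.000000 + (1-p)*0.000000] = 0.000000; exercise = 0.000000; V(2,2) = max -> 0.000000
  V(1,0) = exp(-r*dt) * [p*6.514834 + (1-p)*1.604488] = 3.905177; exercise = 3.383896; V(1,0) = max -> 3.905177
  V(1,1) = exp(-r*dt) * [p*1.604488 + (1-p)*0.000000] = 0.760775; exercise = 0.000000; V(1,1) = max -> 0.760775
  V(0,0) = exp(-r*dt) * [p*3.905177 + (1-p)*0.760775] = 2.238633; exercise = 1.000000; V(0,0) = max -> 2.238633

Answer: Price = V(0,0) = 2.2386


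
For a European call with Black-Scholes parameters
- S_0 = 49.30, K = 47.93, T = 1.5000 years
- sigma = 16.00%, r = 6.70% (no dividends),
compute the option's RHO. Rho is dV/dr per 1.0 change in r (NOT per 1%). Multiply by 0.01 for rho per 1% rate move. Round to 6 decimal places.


d1 = 0.7546595588; d2 = 0.5587003793
phi(d1) = 0.3000836355; exp(-qT) = 1.0000000000; exp(-rT) = 0.9043851124
N(d2) = 0.7118168898
Rho = K*T*exp(-rT)*N(d2) = 47.9300 * 1.5000 * 0.9043851124 * 0.7118168898 = 46.282881

Answer: Rho = 46.282881


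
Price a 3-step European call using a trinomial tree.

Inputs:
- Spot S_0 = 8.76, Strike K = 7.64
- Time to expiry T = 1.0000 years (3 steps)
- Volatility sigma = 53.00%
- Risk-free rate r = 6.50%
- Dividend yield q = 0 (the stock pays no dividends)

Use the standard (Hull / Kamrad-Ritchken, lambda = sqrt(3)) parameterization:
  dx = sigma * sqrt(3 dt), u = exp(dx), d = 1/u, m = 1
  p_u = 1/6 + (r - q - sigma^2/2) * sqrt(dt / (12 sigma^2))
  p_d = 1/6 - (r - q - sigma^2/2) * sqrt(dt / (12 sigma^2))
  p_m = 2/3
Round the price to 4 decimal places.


dt = T/N = 0.333333; dx = sigma*sqrt(3*dt) = 0.530000
u = exp(dx) = 1.698932; d = 1/u = 0.588605
p_u = 0.142940, p_m = 0.666667, p_d = 0.190393
Discount per step: exp(-r*dt) = 0.978566
Stock lattice S(k, j) with j the centered position index:
  k=0: S(0,+0) = 8.7600
  k=1: S(1,-1) = 5.1562; S(1,+0) = 8.7600; S(1,+1) = 14.8826
  k=2: S(2,-2) = 3.0350; S(2,-1) = 5.1562; S(2,+0) = 8.7600; S(2,+1) = 14.8826; S(2,+2) = 25.2846
  k=3: S(3,-3) = 1.7864; S(3,-2) = 3.0350; S(3,-1) = 5.1562; S(3,+0) = 8.7600; S(3,+1) = 14.8826; S(3,+2) = 25.2846; S(3,+3) = 42.9568
Terminal payoffs V(N, j) = max(S_T - K, 0):
  V(3,-3) = 0.000000; V(3,-2) = 0.000000; V(3,-1) = 0.000000; V(3,+0) = 1.120000; V(3,+1) = 7.242647; V(3,+2) = 17.644610; V(3,+3) = 35.316841
Backward induction: V(k, j) = exp(-r*dt) * [p_u * V(k+1, j+1) + p_m * V(k+1, j) + p_d * V(k+1, j-1)]
  V(2,-2) = exp(-r*dt) * [p_u*0.000000 + p_m*0.000000 + p_d*0.000000] = 0.000000
  V(2,-1) = exp(-r*dt) * [p_u*1.120000 + p_m*0.000000 + p_d*0.000000] = 0.156662
  V(2,+0) = exp(-r*dt) * [p_u*7.242647 + p_m*1.120000 + p_d*0.000000] = 1.743739
  V(2,+1) = exp(-r*dt) * [p_u*17.644610 + p_m*7.242647 + p_d*1.120000] = 7.401677
  V(2,+2) = exp(-r*dt) * [p_u*35.316841 + p_m*17.644610 + p_d*7.242647] = 17.800339
  V(1,-1) = exp(-r*dt) * [p_u*1.743739 + p_m*0.156662 + p_d*0.000000] = 0.346111
  V(1,+0) = exp(-r*dt) * [p_u*7.401677 + p_m*1.743739 + p_d*0.156662] = 2.202085
  V(1,+1) = exp(-r*dt) * [p_u*17.800339 + p_m*7.401677 + p_d*1.743739] = 7.643418
  V(0,+0) = exp(-r*dt) * [p_u*7.643418 + p_m*2.202085 + p_d*0.346111] = 2.570210

Answer: Price = V(0,0) = 2.5702


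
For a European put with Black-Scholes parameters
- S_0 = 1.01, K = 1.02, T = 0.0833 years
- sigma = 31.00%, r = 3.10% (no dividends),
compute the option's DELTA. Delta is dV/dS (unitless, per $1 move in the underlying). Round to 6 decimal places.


Answer: Delta = -0.514566

Derivation:
d1 = -0.0365192870; d2 = -0.1259906790
phi(d1) = 0.3986763427; exp(-qT) = 1.0000000000; exp(-rT) = 0.9974210313
N(-d1) = 0.5145658499
Delta = -exp(-qT) * N(-d1) = -1.0000000000 * 0.5145658499 = -0.514566


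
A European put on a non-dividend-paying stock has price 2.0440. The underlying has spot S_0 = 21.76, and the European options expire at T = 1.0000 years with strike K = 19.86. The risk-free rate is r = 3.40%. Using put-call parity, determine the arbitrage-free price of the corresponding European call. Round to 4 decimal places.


Put-call parity: C - P = S_0 * exp(-qT) - K * exp(-rT).
S_0 * exp(-qT) = 21.7600 * 1.00000000 = 21.76000000
K * exp(-rT) = 19.8600 * 0.96657150 = 19.19611008
C = P + S*exp(-qT) - K*exp(-rT)
C = 2.0440 + 21.76000000 - 19.19611008 = 4.6079

Answer: Call price = 4.6079
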